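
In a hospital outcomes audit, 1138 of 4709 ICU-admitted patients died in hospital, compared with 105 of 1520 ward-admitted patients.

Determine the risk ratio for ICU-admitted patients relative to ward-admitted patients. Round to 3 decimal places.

RR ≈ 3.498

risk, ICU-admitted patients = 1138/4709 = 0.2417
risk, ward-admitted patients = 105/1520 = 0.0691
RR = 0.2417 / 0.0691 = 3.498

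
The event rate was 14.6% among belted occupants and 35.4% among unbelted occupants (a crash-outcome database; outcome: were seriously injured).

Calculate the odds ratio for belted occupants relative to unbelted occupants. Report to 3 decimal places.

odds, belted occupants = 0.1460/0.8540 = 0.1710
odds, unbelted occupants = 0.3540/0.6460 = 0.5480
OR = 0.1710 / 0.5480 = 0.312

0.312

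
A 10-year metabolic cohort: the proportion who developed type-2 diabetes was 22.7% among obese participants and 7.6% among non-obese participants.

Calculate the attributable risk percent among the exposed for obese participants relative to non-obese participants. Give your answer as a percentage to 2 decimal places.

AR% = (0.2270 − 0.0760) / 0.2270 = 0.6652 → 66.52%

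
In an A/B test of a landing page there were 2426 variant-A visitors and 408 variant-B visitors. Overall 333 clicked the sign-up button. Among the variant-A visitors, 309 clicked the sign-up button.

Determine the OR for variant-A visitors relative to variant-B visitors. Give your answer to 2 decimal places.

variant-A visitors without the outcome: 2426 − 309 = 2117
variant-B visitors with the outcome: 333 − 309 = 24
variant-B visitors without the outcome: 408 − 24 = 384
odds, variant-A visitors = 309/2117 = 0.1460
odds, variant-B visitors = 24/384 = 0.0625
OR = 0.1460 / 0.0625 = 2.34

2.34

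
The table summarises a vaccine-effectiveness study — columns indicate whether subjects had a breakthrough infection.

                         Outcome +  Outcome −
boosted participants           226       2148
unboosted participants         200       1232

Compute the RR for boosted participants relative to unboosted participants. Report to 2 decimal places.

RR: 0.68

risk, boosted participants = 226/2374 = 0.0952
risk, unboosted participants = 200/1432 = 0.1397
RR = 0.0952 / 0.1397 = 0.68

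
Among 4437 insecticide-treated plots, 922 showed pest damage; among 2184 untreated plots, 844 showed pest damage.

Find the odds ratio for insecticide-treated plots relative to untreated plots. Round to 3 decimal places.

OR = (922 × 1340) / (3515 × 844) = 1235480/2966660 ≈ 0.416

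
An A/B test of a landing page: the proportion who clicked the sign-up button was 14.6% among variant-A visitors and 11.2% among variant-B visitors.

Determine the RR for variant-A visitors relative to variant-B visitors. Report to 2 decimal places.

RR = 0.1460 / 0.1120 = 1.30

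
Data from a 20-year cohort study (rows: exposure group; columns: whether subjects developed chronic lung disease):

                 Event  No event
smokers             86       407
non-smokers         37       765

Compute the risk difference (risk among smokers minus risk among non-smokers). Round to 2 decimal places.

risk, smokers = 86/493 = 0.17444
risk, non-smokers = 37/802 = 0.04613
risk difference = 0.17444 − 0.04613 = 0.13

RD = 0.13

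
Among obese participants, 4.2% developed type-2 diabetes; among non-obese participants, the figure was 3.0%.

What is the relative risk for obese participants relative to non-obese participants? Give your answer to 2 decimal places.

RR = 0.04200 / 0.03000 = 1.40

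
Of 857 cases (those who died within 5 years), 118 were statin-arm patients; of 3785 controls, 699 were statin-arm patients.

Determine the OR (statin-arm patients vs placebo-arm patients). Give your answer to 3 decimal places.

OR = (118 × 3086) / (699 × 739) = 364148/516561 ≈ 0.705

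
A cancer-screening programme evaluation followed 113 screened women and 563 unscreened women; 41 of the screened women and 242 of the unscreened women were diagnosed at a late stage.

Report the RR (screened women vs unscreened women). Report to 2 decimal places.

RR ≈ 0.84

risk, screened women = 41/113 = 0.3628
risk, unscreened women = 242/563 = 0.4298
RR = 0.3628 / 0.4298 = 0.84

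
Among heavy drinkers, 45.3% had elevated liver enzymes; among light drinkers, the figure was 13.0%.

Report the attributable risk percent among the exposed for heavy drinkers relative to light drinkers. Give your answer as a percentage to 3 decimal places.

AR% = (0.4530 − 0.1300) / 0.4530 = 0.7130 → 71.302%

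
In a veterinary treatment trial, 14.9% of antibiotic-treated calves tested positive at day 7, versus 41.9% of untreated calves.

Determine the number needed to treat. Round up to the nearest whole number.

absolute risk difference = 0.270000
1 / 0.270000 = 3.704 → round up → 4

NNT ≈ 4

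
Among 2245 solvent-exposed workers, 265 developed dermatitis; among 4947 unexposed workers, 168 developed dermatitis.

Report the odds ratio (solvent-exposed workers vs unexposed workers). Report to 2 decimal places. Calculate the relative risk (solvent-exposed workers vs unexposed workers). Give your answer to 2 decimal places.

odds, solvent-exposed workers = 265/1980 = 0.13384
odds, unexposed workers = 168/4779 = 0.03515
OR = 0.13384 / 0.03515 = 3.81
risk, solvent-exposed workers = 265/2245 = 0.11804
risk, unexposed workers = 168/4947 = 0.03396
RR = 0.11804 / 0.03396 = 3.48

OR = 3.81; RR = 3.48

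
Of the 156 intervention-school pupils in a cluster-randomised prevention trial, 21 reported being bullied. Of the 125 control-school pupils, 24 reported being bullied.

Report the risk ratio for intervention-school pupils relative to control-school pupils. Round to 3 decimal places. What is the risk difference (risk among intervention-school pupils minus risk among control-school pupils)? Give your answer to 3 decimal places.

RR = 0.701; RD = -0.057

risk, intervention-school pupils = 21/156 = 0.1346
risk, control-school pupils = 24/125 = 0.1920
RR = 0.1346 / 0.1920 = 0.701
risk difference = 0.1346 − 0.1920 = -0.057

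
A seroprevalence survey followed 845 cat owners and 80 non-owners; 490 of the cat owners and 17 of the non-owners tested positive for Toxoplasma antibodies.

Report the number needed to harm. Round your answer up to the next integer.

3

risk, cat owners = 490/845 = 0.579882
risk, non-owners = 17/80 = 0.212500
absolute risk difference = 0.367382
1 / 0.367382 = 2.722 → round up → 3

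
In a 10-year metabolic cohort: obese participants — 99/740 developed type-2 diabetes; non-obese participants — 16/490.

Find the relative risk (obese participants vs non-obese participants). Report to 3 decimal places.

4.097

risk, obese participants = 99/740 = 0.13378
risk, non-obese participants = 16/490 = 0.03265
RR = 0.13378 / 0.03265 = 4.097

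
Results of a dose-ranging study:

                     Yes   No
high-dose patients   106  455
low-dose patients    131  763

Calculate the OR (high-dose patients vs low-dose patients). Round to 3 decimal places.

OR = (106 × 763) / (455 × 131) = 80878/59605 ≈ 1.357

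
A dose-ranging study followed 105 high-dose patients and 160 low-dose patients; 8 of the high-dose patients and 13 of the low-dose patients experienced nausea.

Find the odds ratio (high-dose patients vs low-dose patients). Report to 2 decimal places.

odds, high-dose patients = 8/97 = 0.0825
odds, low-dose patients = 13/147 = 0.0884
OR = 0.0825 / 0.0884 = 0.93

0.93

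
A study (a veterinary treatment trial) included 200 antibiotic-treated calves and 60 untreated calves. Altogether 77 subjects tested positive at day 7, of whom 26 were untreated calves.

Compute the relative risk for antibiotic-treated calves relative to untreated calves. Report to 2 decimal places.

0.59

antibiotic-treated calves with the outcome: 77 − 26 = 51
antibiotic-treated calves without the outcome: 200 − 51 = 149
untreated calves without the outcome: 60 − 26 = 34
risk, antibiotic-treated calves = 51/200 = 0.2550
risk, untreated calves = 26/60 = 0.4333
RR = 0.2550 / 0.4333 = 0.59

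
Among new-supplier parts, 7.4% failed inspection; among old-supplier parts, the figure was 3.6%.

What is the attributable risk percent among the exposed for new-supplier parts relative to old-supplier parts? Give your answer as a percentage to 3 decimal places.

AR% = (0.07400 − 0.03600) / 0.07400 = 0.5135 → 51.351%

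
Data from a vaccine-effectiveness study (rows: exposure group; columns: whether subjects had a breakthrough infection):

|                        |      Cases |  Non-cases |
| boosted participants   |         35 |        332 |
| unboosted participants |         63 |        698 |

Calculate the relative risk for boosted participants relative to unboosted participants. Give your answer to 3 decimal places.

RR ≈ 1.152

risk, boosted participants = 35/367 = 0.0954
risk, unboosted participants = 63/761 = 0.0828
RR = 0.0954 / 0.0828 = 1.152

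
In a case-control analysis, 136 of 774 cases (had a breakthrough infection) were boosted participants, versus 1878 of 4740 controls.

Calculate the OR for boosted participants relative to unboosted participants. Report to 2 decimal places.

odds, boosted participants = 136/1878 = 0.0724
odds, unboosted participants = 638/2862 = 0.2229
OR = 0.0724 / 0.2229 = 0.32

OR ≈ 0.32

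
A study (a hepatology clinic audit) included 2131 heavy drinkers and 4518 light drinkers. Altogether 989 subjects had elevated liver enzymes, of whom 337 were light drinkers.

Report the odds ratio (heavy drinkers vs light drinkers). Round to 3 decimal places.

heavy drinkers with the outcome: 989 − 337 = 652
heavy drinkers without the outcome: 2131 − 652 = 1479
light drinkers without the outcome: 4518 − 337 = 4181
odds, heavy drinkers = 652/1479 = 0.4408
odds, light drinkers = 337/4181 = 0.0806
OR = 0.4408 / 0.0806 = 5.469

OR: 5.469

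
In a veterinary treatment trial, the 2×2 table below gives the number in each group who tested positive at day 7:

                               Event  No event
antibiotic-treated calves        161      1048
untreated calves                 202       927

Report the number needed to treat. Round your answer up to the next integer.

risk, antibiotic-treated calves = 161/1209 = 0.133168
risk, untreated calves = 202/1129 = 0.178919
absolute risk difference = 0.045751
1 / 0.045751 = 21.857 → round up → 22

22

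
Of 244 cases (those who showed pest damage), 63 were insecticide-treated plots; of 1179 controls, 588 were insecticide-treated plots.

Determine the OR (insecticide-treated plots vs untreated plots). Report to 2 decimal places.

OR = (63 × 591) / (588 × 181) = 37233/106428 ≈ 0.35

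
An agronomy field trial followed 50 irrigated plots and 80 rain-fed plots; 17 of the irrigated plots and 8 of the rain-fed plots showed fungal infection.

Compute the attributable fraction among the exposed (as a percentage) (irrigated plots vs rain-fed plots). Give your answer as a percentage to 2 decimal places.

risk, irrigated plots = 17/50 = 0.3400
risk, rain-fed plots = 8/80 = 0.1000
AR% = (0.3400 − 0.1000) / 0.3400 = 0.7059 → 70.59%

AR% ≈ 70.59%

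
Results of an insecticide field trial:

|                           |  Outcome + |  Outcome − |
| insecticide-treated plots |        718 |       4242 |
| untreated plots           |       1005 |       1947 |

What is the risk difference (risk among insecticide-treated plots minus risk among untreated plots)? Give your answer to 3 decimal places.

risk, insecticide-treated plots = 718/4960 = 0.1448
risk, untreated plots = 1005/2952 = 0.3404
risk difference = 0.1448 − 0.3404 = -0.196

RD ≈ -0.196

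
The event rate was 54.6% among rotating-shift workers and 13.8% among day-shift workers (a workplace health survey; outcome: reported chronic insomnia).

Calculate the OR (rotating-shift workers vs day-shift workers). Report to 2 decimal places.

OR ≈ 7.51

odds, rotating-shift workers = 0.5460/0.4540 = 1.2026
odds, day-shift workers = 0.1380/0.8620 = 0.1601
OR = 1.2026 / 0.1601 = 7.51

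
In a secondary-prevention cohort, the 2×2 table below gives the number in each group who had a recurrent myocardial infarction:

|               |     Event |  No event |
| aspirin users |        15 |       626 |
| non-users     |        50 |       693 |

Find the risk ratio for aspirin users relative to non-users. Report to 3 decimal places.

risk, aspirin users = 15/641 = 0.02340
risk, non-users = 50/743 = 0.06729
RR = 0.02340 / 0.06729 = 0.348

0.348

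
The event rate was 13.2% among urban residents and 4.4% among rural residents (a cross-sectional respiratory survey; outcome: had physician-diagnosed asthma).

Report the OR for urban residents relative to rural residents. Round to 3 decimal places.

3.304

odds, urban residents = 0.13200/0.86800 = 0.15207
odds, rural residents = 0.04400/0.95600 = 0.04603
OR = 0.15207 / 0.04603 = 3.304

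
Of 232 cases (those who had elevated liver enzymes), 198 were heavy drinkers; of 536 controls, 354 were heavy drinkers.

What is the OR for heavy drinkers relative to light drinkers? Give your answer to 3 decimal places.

OR = (198 × 182) / (354 × 34) = 36036/12036 ≈ 2.994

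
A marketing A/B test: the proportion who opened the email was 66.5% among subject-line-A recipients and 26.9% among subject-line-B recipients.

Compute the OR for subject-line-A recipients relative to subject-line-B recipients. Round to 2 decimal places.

OR: 5.39

odds, subject-line-A recipients = 0.6650/0.3350 = 1.9851
odds, subject-line-B recipients = 0.2690/0.7310 = 0.3680
OR = 1.9851 / 0.3680 = 5.39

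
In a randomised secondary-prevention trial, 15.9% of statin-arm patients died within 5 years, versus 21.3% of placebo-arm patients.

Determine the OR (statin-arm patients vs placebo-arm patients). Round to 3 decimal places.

0.699

odds, statin-arm patients = 0.1590/0.8410 = 0.1891
odds, placebo-arm patients = 0.2130/0.7870 = 0.2706
OR = 0.1891 / 0.2706 = 0.699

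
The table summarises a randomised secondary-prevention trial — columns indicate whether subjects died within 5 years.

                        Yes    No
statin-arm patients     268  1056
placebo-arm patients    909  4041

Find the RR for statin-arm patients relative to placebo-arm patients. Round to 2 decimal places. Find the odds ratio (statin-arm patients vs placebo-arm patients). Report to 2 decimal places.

RR = 1.10; OR = 1.13

risk, statin-arm patients = 268/1324 = 0.2024
risk, placebo-arm patients = 909/4950 = 0.1836
RR = 0.2024 / 0.1836 = 1.10
OR = (268 × 4041) / (1056 × 909) = 1082988/959904 ≈ 1.13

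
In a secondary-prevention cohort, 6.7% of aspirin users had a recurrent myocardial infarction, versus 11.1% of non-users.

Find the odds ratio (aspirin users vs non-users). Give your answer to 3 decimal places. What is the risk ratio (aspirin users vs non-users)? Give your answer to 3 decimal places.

odds, aspirin users = 0.0670/0.9330 = 0.0718
odds, non-users = 0.1110/0.8890 = 0.1249
OR = 0.0718 / 0.1249 = 0.575
RR = 0.0670 / 0.1110 = 0.604

OR = 0.575; RR = 0.604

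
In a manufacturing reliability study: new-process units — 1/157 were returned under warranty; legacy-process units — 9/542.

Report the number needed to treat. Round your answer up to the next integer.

risk, new-process units = 1/157 = 0.006369
risk, legacy-process units = 9/542 = 0.016605
absolute risk difference = 0.010236
1 / 0.010236 = 97.694 → round up → 98

98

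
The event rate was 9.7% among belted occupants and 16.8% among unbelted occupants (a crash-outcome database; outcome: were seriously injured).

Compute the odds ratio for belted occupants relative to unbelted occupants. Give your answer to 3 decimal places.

0.532

odds, belted occupants = 0.0970/0.9030 = 0.1074
odds, unbelted occupants = 0.1680/0.8320 = 0.2019
OR = 0.1074 / 0.2019 = 0.532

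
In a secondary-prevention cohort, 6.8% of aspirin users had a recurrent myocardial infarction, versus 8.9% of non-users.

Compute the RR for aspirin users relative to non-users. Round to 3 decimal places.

RR = 0.0680 / 0.0890 = 0.764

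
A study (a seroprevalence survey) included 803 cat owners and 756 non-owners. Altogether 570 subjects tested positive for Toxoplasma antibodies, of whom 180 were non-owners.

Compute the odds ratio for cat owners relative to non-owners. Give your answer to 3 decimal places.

cat owners with the outcome: 570 − 180 = 390
cat owners without the outcome: 803 − 390 = 413
non-owners without the outcome: 756 − 180 = 576
OR = (390 × 576) / (413 × 180) = 224640/74340 ≈ 3.022

OR ≈ 3.022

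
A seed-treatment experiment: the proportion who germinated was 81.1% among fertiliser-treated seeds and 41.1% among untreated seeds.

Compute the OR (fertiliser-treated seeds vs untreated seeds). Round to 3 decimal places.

odds, fertiliser-treated seeds = 0.8110/0.1890 = 4.2910
odds, untreated seeds = 0.4110/0.5890 = 0.6978
OR = 4.2910 / 0.6978 = 6.149

OR = 6.149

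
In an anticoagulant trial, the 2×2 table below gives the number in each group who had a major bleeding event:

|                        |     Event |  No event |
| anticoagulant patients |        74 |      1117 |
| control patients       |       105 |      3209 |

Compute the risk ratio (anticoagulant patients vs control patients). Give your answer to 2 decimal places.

1.96

risk, anticoagulant patients = 74/1191 = 0.06213
risk, control patients = 105/3314 = 0.03168
RR = 0.06213 / 0.03168 = 1.96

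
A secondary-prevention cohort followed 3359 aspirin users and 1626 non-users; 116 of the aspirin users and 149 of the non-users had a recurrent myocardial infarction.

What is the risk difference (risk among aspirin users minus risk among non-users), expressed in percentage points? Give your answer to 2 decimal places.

risk, aspirin users = 116/3359 = 0.03453
risk, non-users = 149/1626 = 0.09164
risk difference = 0.03453 − 0.09164 = -0.05710 → -5.71 percentage points

RD: -5.71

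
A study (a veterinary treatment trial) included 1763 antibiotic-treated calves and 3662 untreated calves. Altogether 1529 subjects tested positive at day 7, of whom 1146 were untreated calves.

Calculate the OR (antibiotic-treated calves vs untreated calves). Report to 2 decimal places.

OR = 0.61

antibiotic-treated calves with the outcome: 1529 − 1146 = 383
antibiotic-treated calves without the outcome: 1763 − 383 = 1380
untreated calves without the outcome: 3662 − 1146 = 2516
OR = (383 × 2516) / (1380 × 1146) = 963628/1581480 ≈ 0.61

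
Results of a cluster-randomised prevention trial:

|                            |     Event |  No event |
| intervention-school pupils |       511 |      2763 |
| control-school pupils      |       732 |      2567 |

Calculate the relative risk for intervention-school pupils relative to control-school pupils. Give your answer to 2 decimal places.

risk, intervention-school pupils = 511/3274 = 0.1561
risk, control-school pupils = 732/3299 = 0.2219
RR = 0.1561 / 0.2219 = 0.70

RR = 0.70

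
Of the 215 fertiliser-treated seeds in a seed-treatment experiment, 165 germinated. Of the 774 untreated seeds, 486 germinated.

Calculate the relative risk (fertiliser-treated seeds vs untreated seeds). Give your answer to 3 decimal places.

1.222

risk, fertiliser-treated seeds = 165/215 = 0.7674
risk, untreated seeds = 486/774 = 0.6279
RR = 0.7674 / 0.6279 = 1.222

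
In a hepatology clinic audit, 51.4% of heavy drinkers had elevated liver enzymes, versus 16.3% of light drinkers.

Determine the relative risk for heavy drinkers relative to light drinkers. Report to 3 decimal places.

RR = 0.5140 / 0.1630 = 3.153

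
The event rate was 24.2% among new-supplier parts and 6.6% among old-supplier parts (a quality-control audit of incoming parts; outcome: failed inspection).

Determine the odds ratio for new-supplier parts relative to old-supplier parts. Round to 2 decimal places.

odds, new-supplier parts = 0.2420/0.7580 = 0.3193
odds, old-supplier parts = 0.0660/0.9340 = 0.0707
OR = 0.3193 / 0.0707 = 4.52

OR ≈ 4.52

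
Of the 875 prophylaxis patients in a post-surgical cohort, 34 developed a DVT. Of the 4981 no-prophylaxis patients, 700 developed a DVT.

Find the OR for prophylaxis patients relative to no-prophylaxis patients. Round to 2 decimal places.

OR = (34 × 4281) / (841 × 700) = 145554/588700 ≈ 0.25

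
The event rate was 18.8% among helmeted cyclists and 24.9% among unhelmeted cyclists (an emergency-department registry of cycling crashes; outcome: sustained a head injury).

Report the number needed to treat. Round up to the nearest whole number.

NNT = 17

absolute risk difference = 0.061000
1 / 0.061000 = 16.393 → round up → 17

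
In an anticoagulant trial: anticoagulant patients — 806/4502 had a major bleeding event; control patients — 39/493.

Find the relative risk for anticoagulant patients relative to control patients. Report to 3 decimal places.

RR = 2.263

risk, anticoagulant patients = 806/4502 = 0.1790
risk, control patients = 39/493 = 0.0791
RR = 0.1790 / 0.0791 = 2.263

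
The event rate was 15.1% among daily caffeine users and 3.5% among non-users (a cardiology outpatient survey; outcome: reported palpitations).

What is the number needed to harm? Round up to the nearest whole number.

absolute risk difference = 0.116000
1 / 0.116000 = 8.621 → round up → 9

NNH: 9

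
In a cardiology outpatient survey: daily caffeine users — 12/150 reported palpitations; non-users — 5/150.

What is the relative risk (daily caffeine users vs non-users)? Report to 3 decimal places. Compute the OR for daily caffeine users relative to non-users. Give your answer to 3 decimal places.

RR = 2.400; OR = 2.522

risk, daily caffeine users = 12/150 = 0.08000
risk, non-users = 5/150 = 0.03333
RR = 0.08000 / 0.03333 = 2.400
OR = (12 × 145) / (138 × 5) = 1740/690 ≈ 2.522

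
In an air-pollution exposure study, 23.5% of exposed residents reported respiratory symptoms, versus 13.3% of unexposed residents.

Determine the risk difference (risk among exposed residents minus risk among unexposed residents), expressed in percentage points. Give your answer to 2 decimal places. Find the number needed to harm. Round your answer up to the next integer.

RD = 10.20; NNH = 10

risk difference = 0.2350 − 0.1330 = 0.1020 → 10.20 percentage points
absolute risk difference = 0.102000
1 / 0.102000 = 9.804 → round up → 10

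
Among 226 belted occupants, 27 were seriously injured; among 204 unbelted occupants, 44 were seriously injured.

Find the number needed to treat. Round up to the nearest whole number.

11

risk, belted occupants = 27/226 = 0.119469
risk, unbelted occupants = 44/204 = 0.215686
absolute risk difference = 0.096217
1 / 0.096217 = 10.393 → round up → 11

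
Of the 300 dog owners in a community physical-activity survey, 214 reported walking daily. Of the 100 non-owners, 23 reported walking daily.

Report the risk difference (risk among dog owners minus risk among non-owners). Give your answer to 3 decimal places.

risk, dog owners = 214/300 = 0.7133
risk, non-owners = 23/100 = 0.2300
risk difference = 0.7133 − 0.2300 = 0.483

RD ≈ 0.483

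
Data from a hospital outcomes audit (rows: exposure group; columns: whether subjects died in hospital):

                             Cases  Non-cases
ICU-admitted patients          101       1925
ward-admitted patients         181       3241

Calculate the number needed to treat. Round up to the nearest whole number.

NNT: 329

risk, ICU-admitted patients = 101/2026 = 0.049852
risk, ward-admitted patients = 181/3422 = 0.052893
absolute risk difference = 0.003041
1 / 0.003041 = 328.839 → round up → 329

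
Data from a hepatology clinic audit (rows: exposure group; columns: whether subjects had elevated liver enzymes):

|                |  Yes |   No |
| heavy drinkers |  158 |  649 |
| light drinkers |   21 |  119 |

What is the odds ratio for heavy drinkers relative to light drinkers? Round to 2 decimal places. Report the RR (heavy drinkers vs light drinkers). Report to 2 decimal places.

OR = (158 × 119) / (649 × 21) = 18802/13629 ≈ 1.38
risk, heavy drinkers = 158/807 = 0.1958
risk, light drinkers = 21/140 = 0.1500
RR = 0.1958 / 0.1500 = 1.31

OR = 1.38; RR = 1.31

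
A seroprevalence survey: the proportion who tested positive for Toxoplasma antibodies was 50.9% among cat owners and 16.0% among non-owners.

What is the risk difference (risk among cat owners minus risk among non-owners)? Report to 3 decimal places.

risk difference = 0.5090 − 0.1600 = 0.349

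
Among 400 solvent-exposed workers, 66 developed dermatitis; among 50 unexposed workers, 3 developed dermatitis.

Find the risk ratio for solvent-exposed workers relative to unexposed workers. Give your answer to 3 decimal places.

risk, solvent-exposed workers = 66/400 = 0.1650
risk, unexposed workers = 3/50 = 0.0600
RR = 0.1650 / 0.0600 = 2.750

2.750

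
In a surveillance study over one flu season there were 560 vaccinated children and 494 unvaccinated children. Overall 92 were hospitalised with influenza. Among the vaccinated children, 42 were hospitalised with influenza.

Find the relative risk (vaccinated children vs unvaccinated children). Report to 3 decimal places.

RR = 0.741

vaccinated children without the outcome: 560 − 42 = 518
unvaccinated children with the outcome: 92 − 42 = 50
unvaccinated children without the outcome: 494 − 50 = 444
risk, vaccinated children = 42/560 = 0.0750
risk, unvaccinated children = 50/494 = 0.1012
RR = 0.0750 / 0.1012 = 0.741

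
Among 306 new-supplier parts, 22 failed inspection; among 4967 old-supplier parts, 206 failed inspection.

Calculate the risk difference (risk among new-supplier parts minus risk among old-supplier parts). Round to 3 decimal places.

RD = 0.030

risk, new-supplier parts = 22/306 = 0.07190
risk, old-supplier parts = 206/4967 = 0.04147
risk difference = 0.07190 − 0.04147 = 0.030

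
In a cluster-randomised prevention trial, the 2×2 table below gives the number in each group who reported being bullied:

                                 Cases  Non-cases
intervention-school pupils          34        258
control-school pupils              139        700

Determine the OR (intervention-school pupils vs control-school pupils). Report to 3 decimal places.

OR = (34 × 700) / (258 × 139) = 23800/35862 ≈ 0.664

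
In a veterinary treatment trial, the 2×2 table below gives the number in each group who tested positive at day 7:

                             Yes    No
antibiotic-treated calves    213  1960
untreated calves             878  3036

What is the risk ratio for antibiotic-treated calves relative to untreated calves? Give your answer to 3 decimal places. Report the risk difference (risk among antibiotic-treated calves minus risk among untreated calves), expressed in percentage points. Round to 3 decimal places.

RR = 0.437; RD = -12.630

risk, antibiotic-treated calves = 213/2173 = 0.0980
risk, untreated calves = 878/3914 = 0.2243
RR = 0.0980 / 0.2243 = 0.437
risk difference = 0.0980 − 0.2243 = -0.1263 → -12.630 percentage points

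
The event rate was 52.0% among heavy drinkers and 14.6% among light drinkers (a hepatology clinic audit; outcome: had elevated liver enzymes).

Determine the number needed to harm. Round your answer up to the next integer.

absolute risk difference = 0.374000
1 / 0.374000 = 2.674 → round up → 3

NNH: 3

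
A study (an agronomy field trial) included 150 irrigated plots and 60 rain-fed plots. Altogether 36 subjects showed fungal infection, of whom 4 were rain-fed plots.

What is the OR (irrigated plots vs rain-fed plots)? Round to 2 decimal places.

3.80

irrigated plots with the outcome: 36 − 4 = 32
irrigated plots without the outcome: 150 − 32 = 118
rain-fed plots without the outcome: 60 − 4 = 56
odds, irrigated plots = 32/118 = 0.2712
odds, rain-fed plots = 4/56 = 0.0714
OR = 0.2712 / 0.0714 = 3.80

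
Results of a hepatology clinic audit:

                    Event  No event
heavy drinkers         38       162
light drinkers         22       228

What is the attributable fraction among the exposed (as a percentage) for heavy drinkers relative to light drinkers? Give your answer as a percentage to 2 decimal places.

53.68%

risk, heavy drinkers = 38/200 = 0.1900
risk, light drinkers = 22/250 = 0.0880
AR% = (0.1900 − 0.0880) / 0.1900 = 0.5368 → 53.68%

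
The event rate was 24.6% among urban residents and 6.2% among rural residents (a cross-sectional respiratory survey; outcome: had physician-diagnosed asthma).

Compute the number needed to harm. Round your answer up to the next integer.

NNH ≈ 6

absolute risk difference = 0.184000
1 / 0.184000 = 5.435 → round up → 6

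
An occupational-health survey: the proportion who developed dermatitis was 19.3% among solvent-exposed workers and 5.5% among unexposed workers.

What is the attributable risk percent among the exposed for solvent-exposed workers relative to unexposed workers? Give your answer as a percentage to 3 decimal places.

AR% = (0.1930 − 0.0550) / 0.1930 = 0.7150 → 71.503%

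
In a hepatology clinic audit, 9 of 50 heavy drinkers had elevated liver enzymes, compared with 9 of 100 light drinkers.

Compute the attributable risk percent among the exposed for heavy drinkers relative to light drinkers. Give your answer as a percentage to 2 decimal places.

risk, heavy drinkers = 9/50 = 0.1800
risk, light drinkers = 9/100 = 0.0900
AR% = (0.1800 − 0.0900) / 0.1800 = 0.5000 → 50.00%

AR%: 50.00%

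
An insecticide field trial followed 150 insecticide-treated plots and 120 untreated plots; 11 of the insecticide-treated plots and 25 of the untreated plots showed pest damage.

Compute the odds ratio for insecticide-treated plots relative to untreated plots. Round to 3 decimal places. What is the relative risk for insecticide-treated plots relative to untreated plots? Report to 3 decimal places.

OR = 0.301; RR = 0.352

odds, insecticide-treated plots = 11/139 = 0.0791
odds, untreated plots = 25/95 = 0.2632
OR = 0.0791 / 0.2632 = 0.301
risk, insecticide-treated plots = 11/150 = 0.0733
risk, untreated plots = 25/120 = 0.2083
RR = 0.0733 / 0.2083 = 0.352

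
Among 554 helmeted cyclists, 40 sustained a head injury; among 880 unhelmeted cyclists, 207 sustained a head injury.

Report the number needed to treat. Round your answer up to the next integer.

7

risk, helmeted cyclists = 40/554 = 0.072202
risk, unhelmeted cyclists = 207/880 = 0.235227
absolute risk difference = 0.163025
1 / 0.163025 = 6.134 → round up → 7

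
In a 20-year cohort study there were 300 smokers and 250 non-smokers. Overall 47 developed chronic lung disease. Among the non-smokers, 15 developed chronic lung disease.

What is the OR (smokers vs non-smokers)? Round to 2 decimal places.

smokers with the outcome: 47 − 15 = 32
smokers without the outcome: 300 − 32 = 268
non-smokers without the outcome: 250 − 15 = 235
odds, smokers = 32/268 = 0.1194
odds, non-smokers = 15/235 = 0.0638
OR = 0.1194 / 0.0638 = 1.87

OR ≈ 1.87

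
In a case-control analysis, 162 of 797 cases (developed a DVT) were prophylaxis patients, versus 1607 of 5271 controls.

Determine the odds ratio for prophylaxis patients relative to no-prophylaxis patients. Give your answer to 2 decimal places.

OR = (162 × 3664) / (1607 × 635) = 593568/1020445 ≈ 0.58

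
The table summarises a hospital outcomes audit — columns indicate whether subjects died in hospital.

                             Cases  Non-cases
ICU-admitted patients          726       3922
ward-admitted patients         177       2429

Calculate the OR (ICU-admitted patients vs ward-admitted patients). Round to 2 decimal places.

odds, ICU-admitted patients = 726/3922 = 0.1851
odds, ward-admitted patients = 177/2429 = 0.0729
OR = 0.1851 / 0.0729 = 2.54

OR ≈ 2.54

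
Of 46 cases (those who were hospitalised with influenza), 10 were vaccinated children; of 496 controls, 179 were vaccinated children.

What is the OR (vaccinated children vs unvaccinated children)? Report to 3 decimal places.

OR = (10 × 317) / (179 × 36) = 3170/6444 ≈ 0.492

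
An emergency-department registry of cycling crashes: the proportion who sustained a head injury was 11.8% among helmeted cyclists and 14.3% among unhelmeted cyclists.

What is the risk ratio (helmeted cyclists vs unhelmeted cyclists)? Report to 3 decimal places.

RR = 0.1180 / 0.1430 = 0.825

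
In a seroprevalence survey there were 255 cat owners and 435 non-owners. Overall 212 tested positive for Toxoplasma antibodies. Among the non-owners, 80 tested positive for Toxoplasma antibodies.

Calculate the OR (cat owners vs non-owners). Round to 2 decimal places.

4.76

cat owners with the outcome: 212 − 80 = 132
cat owners without the outcome: 255 − 132 = 123
non-owners without the outcome: 435 − 80 = 355
OR = (132 × 355) / (123 × 80) = 46860/9840 ≈ 4.76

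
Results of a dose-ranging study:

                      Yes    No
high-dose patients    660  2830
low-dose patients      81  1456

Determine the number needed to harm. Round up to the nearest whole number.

8

risk, high-dose patients = 660/3490 = 0.189112
risk, low-dose patients = 81/1537 = 0.052700
absolute risk difference = 0.136412
1 / 0.136412 = 7.331 → round up → 8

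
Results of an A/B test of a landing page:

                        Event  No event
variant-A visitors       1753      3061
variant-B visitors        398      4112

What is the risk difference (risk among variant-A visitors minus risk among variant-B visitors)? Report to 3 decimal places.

risk, variant-A visitors = 1753/4814 = 0.3641
risk, variant-B visitors = 398/4510 = 0.0882
risk difference = 0.3641 − 0.0882 = 0.276

RD ≈ 0.276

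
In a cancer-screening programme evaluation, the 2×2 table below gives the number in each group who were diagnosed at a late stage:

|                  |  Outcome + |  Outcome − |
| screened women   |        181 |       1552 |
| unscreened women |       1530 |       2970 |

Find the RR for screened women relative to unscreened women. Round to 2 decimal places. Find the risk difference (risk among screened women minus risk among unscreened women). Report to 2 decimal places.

RR = 0.31; RD = -0.24

risk, screened women = 181/1733 = 0.1044
risk, unscreened women = 1530/4500 = 0.3400
RR = 0.1044 / 0.3400 = 0.31
risk difference = 0.1044 − 0.3400 = -0.24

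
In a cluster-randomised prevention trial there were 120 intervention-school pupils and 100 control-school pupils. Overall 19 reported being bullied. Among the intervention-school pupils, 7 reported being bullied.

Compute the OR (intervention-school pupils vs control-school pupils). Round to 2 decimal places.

intervention-school pupils without the outcome: 120 − 7 = 113
control-school pupils with the outcome: 19 − 7 = 12
control-school pupils without the outcome: 100 − 12 = 88
OR = (7 × 88) / (113 × 12) = 616/1356 ≈ 0.45

OR ≈ 0.45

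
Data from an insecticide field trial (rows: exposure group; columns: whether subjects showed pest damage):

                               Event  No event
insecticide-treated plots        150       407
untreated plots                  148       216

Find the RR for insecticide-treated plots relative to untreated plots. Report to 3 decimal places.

risk, insecticide-treated plots = 150/557 = 0.2693
risk, untreated plots = 148/364 = 0.4066
RR = 0.2693 / 0.4066 = 0.662

0.662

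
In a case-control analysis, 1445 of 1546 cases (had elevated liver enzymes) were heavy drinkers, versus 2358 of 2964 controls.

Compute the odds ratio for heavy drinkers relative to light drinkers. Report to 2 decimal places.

OR = (1445 × 606) / (2358 × 101) = 875670/238158 ≈ 3.68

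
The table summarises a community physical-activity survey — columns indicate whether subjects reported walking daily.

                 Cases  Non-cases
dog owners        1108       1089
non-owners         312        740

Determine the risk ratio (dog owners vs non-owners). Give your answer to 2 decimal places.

RR: 1.70

risk, dog owners = 1108/2197 = 0.5043
risk, non-owners = 312/1052 = 0.2966
RR = 0.5043 / 0.2966 = 1.70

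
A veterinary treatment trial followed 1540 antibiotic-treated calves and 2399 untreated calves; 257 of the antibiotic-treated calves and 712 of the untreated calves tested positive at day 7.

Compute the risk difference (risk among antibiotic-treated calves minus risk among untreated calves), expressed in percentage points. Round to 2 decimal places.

-12.99

risk, antibiotic-treated calves = 257/1540 = 0.1669
risk, untreated calves = 712/2399 = 0.2968
risk difference = 0.1669 − 0.2968 = -0.1299 → -12.99 percentage points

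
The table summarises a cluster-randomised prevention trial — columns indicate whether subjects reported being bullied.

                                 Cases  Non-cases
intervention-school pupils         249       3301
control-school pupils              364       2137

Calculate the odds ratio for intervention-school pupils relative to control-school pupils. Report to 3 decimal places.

OR = (249 × 2137) / (3301 × 364) = 532113/1201564 ≈ 0.443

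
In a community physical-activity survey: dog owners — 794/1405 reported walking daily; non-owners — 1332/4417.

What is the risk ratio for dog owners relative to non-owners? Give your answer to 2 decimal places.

risk, dog owners = 794/1405 = 0.5651
risk, non-owners = 1332/4417 = 0.3016
RR = 0.5651 / 0.3016 = 1.87

RR = 1.87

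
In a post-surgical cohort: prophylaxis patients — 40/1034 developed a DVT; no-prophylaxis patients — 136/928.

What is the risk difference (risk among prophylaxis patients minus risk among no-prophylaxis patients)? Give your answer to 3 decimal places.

risk, prophylaxis patients = 40/1034 = 0.03868
risk, no-prophylaxis patients = 136/928 = 0.14655
risk difference = 0.03868 − 0.14655 = -0.108

-0.108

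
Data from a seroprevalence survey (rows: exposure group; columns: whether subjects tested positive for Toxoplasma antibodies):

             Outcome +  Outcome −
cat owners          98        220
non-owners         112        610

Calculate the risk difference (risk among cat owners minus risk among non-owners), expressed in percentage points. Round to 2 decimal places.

RD ≈ 15.31

risk, cat owners = 98/318 = 0.3082
risk, non-owners = 112/722 = 0.1551
risk difference = 0.3082 − 0.1551 = 0.1531 → 15.31 percentage points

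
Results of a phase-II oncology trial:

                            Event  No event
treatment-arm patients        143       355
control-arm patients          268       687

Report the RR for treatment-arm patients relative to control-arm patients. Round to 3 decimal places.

RR = 1.023

risk, treatment-arm patients = 143/498 = 0.2871
risk, control-arm patients = 268/955 = 0.2806
RR = 0.2871 / 0.2806 = 1.023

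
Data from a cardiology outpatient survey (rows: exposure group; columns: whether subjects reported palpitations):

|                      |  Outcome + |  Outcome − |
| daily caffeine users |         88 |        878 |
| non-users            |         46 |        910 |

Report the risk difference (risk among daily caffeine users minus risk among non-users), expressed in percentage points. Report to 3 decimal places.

risk, daily caffeine users = 88/966 = 0.09110
risk, non-users = 46/956 = 0.04812
risk difference = 0.09110 − 0.04812 = 0.04298 → 4.298 percentage points

4.298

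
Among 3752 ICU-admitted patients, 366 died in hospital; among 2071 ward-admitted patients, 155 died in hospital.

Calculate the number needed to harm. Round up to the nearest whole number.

NNH ≈ 45

risk, ICU-admitted patients = 366/3752 = 0.097548
risk, ward-admitted patients = 155/2071 = 0.074843
absolute risk difference = 0.022705
1 / 0.022705 = 44.043 → round up → 45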